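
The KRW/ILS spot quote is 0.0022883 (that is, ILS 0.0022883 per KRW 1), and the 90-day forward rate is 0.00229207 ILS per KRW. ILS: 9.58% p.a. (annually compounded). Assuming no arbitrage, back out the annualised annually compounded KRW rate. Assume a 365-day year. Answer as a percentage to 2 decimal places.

8.85%

T = 90/365 years.
CIP gives F = S · g_ILS/g_KRW, so g_ILS/g_KRW = 0.00229207/0.0022883 = 1.0016475.
ILS growth factor: (1 + 0.0958)^(90/365) = 1.0228142.
So the KRW growth factor = 1.0211319.
r = 1.0211319^(365/90) − 1 = 0.088509 → 8.85%.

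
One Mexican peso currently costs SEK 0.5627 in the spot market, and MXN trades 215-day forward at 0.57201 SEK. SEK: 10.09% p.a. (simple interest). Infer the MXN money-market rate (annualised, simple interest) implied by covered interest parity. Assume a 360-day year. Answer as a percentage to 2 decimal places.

T = 215/360 years.
By CIP, F/S equals the SEK-to-MXN growth ratio: 0.57201/0.5627 = 1.0165452.
The SEK side grows by 1 + 0.1009×215/360 = 1.0602597.
Hence g_MXN = 1.043003.
r = (1.043003 − 1)/(215/360) = 0.072005 → 7.20%.

7.20%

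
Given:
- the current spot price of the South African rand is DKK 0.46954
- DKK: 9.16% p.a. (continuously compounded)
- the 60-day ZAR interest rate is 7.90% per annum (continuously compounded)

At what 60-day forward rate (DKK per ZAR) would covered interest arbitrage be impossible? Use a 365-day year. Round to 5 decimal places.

0.47051

T = 60/365 years.
DKK growth factor: e^(0.0916×60/365) = 1.0151715.
ZAR growth factor: e^(0.0790×60/365) = 1.013071.
CIP: F = S · (grow DKK)/(grow ZAR) = 0.46954 × 1.0151715/1.013071 = 0.4705135 DKK per ZAR.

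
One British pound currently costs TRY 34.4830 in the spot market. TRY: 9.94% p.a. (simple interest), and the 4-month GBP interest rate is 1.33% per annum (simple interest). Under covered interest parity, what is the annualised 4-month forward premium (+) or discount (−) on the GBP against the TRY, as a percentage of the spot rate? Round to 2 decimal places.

+8.57%

T = 4/12 years.
CIP forward (TRY per GBP) = 34.483 × 1.0331333/1.0044333 = 35.4682940.
(F − S)/S ÷ T = (35.4682940 − 34.483)/34.483/(4/12) = 0.085720 → 8.57%.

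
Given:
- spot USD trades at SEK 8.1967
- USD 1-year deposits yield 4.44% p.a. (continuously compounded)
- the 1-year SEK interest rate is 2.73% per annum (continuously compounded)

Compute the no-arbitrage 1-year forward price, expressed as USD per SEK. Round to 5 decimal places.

T = 1 year.
SEK accumulates by e^(0.0273×1) = 1.0276761.
USD accumulates by e^(0.0444×1) = 1.0454004.
So F = 8.1967 × 1.0276761 / 1.0454004 = 8.057729 (SEK/USD).
Invert for USD per SEK: 1 / 8.057729 = 0.12410.

0.12410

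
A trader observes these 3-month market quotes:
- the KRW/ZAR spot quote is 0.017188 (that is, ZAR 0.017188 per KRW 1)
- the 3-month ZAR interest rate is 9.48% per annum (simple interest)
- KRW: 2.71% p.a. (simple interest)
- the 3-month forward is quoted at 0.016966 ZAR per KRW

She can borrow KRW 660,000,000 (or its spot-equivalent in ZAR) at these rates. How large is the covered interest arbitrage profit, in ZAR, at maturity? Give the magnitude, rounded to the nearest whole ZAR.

ZAR 339,511

T = 3/12 years.
Invest the KRW and cover forward: 660,000,000 × 1.006775 × 0.016966 = ZAR 11,273,423.47.
Convert at spot and invest in ZAR: 660,000,000 × 0.017188 × 1.023700 = ZAR 11,612,934.70.
The quoted forward undervalues KRW, so borrow KRW, convert to ZAR at spot, deposit the ZAR at 9.48%, and buy KRW forward at 0.016966 to cover the loan.
The gap between the two covered legs is ZAR 339,511.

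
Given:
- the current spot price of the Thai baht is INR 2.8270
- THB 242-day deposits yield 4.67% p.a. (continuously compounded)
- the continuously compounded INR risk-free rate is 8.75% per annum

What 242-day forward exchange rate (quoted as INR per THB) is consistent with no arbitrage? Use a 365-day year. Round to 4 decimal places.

2.9045

T = 242/365 years.
INR growth factor: e^(0.0875×242/365) = 1.0597295.
Growth of 1 THB over T: e^(0.0467×242/365) = 1.0314471.
So F = 2.827 × 1.0597295 / 1.0314471 = 2.904517 (INR/THB).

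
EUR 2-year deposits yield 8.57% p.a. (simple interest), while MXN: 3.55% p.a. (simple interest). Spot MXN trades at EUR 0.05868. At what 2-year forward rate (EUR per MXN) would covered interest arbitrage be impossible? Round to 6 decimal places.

T = 2 years.
EUR growth factor: 1 + 0.0857×2 = 1.171400.
MXN accumulates by 1 + 0.0355×2 = 1.071000.
So F = 0.05868 × 1.171400 / 1.071000 = 0.06418091 (EUR/MXN).

0.064181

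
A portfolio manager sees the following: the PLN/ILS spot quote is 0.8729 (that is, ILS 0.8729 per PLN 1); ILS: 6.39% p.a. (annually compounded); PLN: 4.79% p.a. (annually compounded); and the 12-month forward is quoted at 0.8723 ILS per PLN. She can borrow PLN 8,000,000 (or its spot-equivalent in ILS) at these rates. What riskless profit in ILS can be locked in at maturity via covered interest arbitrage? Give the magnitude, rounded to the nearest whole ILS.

ILS 116,761

T = 1 year.
Invest the PLN and cover forward: 8,000,000 × 1.047900 × 0.8723 = ILS 7,312,665.36.
Convert at spot and invest in ILS: 8,000,000 × 0.8729 × 1.063900 = ILS 7,429,426.48.
The quoted forward undervalues PLN, so borrow PLN, convert to ILS at spot, deposit the ILS at 6.39%, and buy PLN forward at 0.8723 to cover the loan.
The gap between the two covered legs is ILS 116,761.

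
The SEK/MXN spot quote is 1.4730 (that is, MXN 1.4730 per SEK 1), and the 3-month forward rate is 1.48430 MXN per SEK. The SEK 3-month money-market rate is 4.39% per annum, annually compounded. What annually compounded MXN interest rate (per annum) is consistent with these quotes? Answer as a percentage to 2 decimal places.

T = 3/12 years.
CIP gives F = S · g_MXN/g_SEK, so g_MXN/g_SEK = 1.4843/1.473 = 1.0076714.
The SEK side grows by (1 + 0.0439)^(3/12) = 1.0107988.
That pins the MXN growth at 1.018553.
Annualise: 1.018553^(12/3) − 1 = 0.076303 = 7.63%.

7.63%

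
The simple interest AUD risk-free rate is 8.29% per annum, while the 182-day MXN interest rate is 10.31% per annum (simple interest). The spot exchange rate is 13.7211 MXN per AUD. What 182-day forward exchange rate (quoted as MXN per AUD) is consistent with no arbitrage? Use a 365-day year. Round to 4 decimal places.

T = 182/365 years.
Growth of 1 MXN over T: 1 + 0.1031×182/365 = 1.05140877.
Growth of 1 AUD over T: 1 + 0.0829×182/365 = 1.04133644.
So F = 13.7211 × 1.05140877 / 1.04133644 = 13.853817 (MXN/AUD).

13.8538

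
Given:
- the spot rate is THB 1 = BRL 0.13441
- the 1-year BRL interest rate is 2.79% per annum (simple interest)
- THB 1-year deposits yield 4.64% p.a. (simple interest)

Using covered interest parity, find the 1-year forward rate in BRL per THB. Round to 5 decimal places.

T = 1 year.
BRL growth factor: 1 + 0.0279×1 = 1.027900.
THB accumulates by 1 + 0.0464×1 = 1.046400.
Forward (BRL per THB) = 0.13441 × 1.027900 / 1.046400 = 0.1320337.

0.13203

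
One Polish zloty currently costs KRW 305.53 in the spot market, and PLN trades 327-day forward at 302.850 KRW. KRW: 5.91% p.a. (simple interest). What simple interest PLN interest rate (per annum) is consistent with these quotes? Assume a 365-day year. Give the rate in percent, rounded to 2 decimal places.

6.95%

T = 327/365 years.
F/S = 302.85/305.53 = 0.9912284 = (growth of KRW) / (growth of PLN).
The KRW side grows by 1 + 0.0591×327/365 = 1.0529471.
So the PLN growth factor = 1.0622649.
r = (1.0622649 − 1)/(327/365) = 0.069501 → 6.95%.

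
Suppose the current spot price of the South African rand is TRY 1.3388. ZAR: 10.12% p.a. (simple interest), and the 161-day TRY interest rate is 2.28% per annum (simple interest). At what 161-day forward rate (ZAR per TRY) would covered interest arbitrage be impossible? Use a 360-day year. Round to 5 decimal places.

0.77286

T = 161/360 years.
TRY accumulates by 1 + 0.0228×161/360 = 1.0101967.
ZAR accumulates by 1 + 0.1012×161/360 = 1.0452589.
Forward (TRY per ZAR) = 1.3388 × 1.0101967 / 1.0452589 = 1.293891.
Invert for ZAR per TRY: 1 / 1.293891 = 0.77286.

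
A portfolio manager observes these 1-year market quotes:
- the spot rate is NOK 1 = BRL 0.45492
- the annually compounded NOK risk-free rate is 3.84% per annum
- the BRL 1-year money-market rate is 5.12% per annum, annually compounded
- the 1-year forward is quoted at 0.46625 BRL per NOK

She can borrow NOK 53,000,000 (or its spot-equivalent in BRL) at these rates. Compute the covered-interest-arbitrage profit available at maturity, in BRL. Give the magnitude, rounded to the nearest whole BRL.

T = 1 year.
Route A — deposit NOK, sell forward: 53,000,000 × 1.038400 × 0.46625 = BRL 25,660,162.00.
Route B — convert at spot, deposit BRL: 53,000,000 × 0.45492 × 1.051200 = BRL 25,345,230.91.
The quoted forward overvalues NOK, so borrow BRL, buy NOK at spot, deposit the NOK at 3.84%, and sell the proceeds forward at 0.46625.
Arbitrage profit = |25,660,162.00 − 25,345,230.91| = BRL 314,931.

BRL 314,931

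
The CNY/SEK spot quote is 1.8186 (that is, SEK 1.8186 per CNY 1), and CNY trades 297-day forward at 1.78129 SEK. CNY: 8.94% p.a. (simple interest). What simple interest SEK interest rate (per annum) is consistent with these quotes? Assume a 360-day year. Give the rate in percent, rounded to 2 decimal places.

T = 297/360 years.
CIP gives F = S · g_SEK/g_CNY, so g_SEK/g_CNY = 1.78129/1.8186 = 0.9794842.
CNY growth factor: 1 + 0.0894×297/360 = 1.073755.
Hence g_SEK = 1.0517261.
(1.0517261 − 1)/T = 0.062698, i.e. 6.27%.

6.27%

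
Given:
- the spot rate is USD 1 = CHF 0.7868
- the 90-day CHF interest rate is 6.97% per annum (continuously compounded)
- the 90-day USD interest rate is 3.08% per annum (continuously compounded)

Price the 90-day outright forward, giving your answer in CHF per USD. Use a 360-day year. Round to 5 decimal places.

0.79449

T = 90/360 years.
CHF growth factor: e^(0.0697×90/360) = 1.0175777.
USD accumulates by e^(0.0308×90/360) = 1.0077297.
So F = 0.7868 × 1.0175777 / 1.0077297 = 0.7944890 (CHF/USD).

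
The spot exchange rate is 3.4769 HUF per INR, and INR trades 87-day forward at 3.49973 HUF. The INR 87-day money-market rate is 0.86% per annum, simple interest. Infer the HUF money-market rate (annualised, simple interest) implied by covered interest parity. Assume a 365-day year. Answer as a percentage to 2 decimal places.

T = 87/365 years.
CIP gives F = S · g_HUF/g_INR, so g_HUF/g_INR = 3.49973/3.4769 = 1.0065662.
The INR side grows by 1 + 0.0086×87/365 = 1.0020499.
That pins the HUF growth at 1.0086296.
(1.0086296 − 1)/T = 0.036205, i.e. 3.62%.

3.62%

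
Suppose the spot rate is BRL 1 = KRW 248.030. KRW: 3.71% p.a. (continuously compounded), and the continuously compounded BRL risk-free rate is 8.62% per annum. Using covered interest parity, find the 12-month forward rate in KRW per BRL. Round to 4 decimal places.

236.1459

T = 1 year.
KRW accumulates by e^(0.0371×1) = 1.037796795.
BRL accumulates by e^(0.0862×1) = 1.090024311.
CIP: F = S · (grow KRW)/(grow BRL) = 248.03 × 1.037796795/1.090024311 = 236.145870 KRW per BRL.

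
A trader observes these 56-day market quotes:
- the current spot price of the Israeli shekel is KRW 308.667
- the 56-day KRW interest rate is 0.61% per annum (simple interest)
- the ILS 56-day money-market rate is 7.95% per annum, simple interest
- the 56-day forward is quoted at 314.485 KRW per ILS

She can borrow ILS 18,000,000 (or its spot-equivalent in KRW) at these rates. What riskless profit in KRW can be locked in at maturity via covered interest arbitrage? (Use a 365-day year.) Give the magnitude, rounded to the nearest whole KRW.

KRW 168,569,584

T = 56/365 years.
Invest the ILS and cover forward: 18,000,000 × 1.012197260274 × 314.485 = KRW 5,729,775,397.15.
Convert at spot and invest in KRW: 18,000,000 × 308.667 × 1.000935890411 = KRW 5,561,205,812.74.
The quoted forward overvalues ILS, so borrow KRW, buy ILS at spot, deposit the ILS at 7.95%, and sell the proceeds forward at 314.485.
The gap between the two covered legs is KRW 168,569,584.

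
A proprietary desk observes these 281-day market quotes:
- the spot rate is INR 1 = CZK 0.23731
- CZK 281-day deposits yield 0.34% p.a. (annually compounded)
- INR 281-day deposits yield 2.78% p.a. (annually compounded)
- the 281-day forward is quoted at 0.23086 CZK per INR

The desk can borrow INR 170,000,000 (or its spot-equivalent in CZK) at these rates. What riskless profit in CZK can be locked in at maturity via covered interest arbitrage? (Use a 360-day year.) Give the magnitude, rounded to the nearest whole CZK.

CZK 354,473

T = 281/360 years.
Keep in INR, deliver into the forward: 170,000,000·1.0216339917·0.23086 = CZK 40,095,251.97.
Swap to CZK now, deposit: 170,000,000·0.23731·1.0026529002 = CZK 40,449,725.16.
The quoted forward undervalues INR, so borrow INR, convert to CZK at spot, deposit the CZK at 0.34%, and buy INR forward at 0.23086 to cover the loan.
Profit = 40,449,725.16 − 40,095,251.97 = CZK 354,473.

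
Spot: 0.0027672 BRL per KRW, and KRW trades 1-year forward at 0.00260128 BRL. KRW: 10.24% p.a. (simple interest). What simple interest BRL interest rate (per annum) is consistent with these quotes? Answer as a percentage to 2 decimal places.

3.63%

T = 1 year.
CIP gives F = S · g_BRL/g_KRW, so g_BRL/g_KRW = 0.00260128/0.0027672 = 0.9400405.
KRW growth factor: 1 + 0.1024×1 = 1.102400.
So the BRL growth factor = 1.0363006.
r = (1.0363006 − 1)/1 = 0.036301 → 3.63%.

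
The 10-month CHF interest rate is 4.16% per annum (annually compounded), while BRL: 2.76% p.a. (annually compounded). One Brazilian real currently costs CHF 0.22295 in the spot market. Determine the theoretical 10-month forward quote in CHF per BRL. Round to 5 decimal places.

T = 10/12 years.
CHF growth factor: (1 + 0.0416)^(10/12) = 1.0345484.
BRL growth factor: (1 + 0.0276)^(10/12) = 1.0229477.
So F = 0.22295 × 1.0345484 / 1.0229477 = 0.2254784 (CHF/BRL).

0.22548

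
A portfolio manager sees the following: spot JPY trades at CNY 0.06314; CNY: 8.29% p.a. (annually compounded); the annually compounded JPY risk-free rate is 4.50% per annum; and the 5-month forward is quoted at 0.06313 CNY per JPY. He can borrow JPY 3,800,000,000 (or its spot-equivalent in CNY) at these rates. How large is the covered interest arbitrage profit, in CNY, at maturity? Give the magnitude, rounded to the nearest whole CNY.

CNY 3,693,248

T = 5/12 years.
Route A — deposit JPY, sell forward: 3,800,000,000 × 1.01850958641 × 0.06313 = CNY 244,334,338.72.
Route B — convert at spot, deposit CNY: 3,800,000,000 × 0.06314 × 1.03374117267 = CNY 248,027,587.04.
The quoted forward undervalues JPY, so borrow JPY, convert to CNY at spot, deposit the CNY at 8.29%, and buy JPY forward at 0.06313 to cover the loan.
The gap between the two covered legs is CNY 3,693,248.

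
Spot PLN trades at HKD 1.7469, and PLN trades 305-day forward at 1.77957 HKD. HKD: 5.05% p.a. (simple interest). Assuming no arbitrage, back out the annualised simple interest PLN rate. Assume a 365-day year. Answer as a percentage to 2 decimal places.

T = 305/365 years.
By CIP, F/S equals the HKD-to-PLN growth ratio: 1.77957/1.7469 = 1.0187017.
The HKD side grows by 1 + 0.0505×305/365 = 1.0421986.
So the PLN growth factor = 1.0230655.
r = (1.0230655 − 1)/(305/365) = 0.027603 → 2.76%.

2.76%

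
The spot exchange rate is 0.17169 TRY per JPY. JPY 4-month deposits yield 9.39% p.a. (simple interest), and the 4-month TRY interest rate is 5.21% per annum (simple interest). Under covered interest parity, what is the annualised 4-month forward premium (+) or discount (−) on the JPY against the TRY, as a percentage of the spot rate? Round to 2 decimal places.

-4.05%

T = 4/12 years.
F = S · g_TRY/g_JPY = 0.17169 × 1.0173667/1.031300 = 0.16937040.
(F − S)/S ÷ T = (0.16937040 − 0.17169)/0.17169/(4/12) = -0.040531 → -4.05%.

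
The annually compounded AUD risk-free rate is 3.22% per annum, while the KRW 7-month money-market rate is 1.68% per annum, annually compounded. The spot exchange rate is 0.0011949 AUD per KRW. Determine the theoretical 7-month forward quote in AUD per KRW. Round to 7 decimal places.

T = 7/12 years.
AUD growth factor: (1 + 0.0322)^(7/12) = 1.0186592.
Growth of 1 KRW over T: (1 + 0.0168)^(7/12) = 1.009766.
Forward (AUD per KRW) = 0.0011949 × 1.0186592 / 1.009766 = 0.001205424.

0.0012054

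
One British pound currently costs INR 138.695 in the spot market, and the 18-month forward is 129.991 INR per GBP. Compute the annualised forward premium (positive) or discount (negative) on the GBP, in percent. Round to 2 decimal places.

T = 18/12 years.
Period premium: (129.991 − 138.695)/138.695 = -0.0627564.
×(1/T) gives -4.18% p.a.

-4.18%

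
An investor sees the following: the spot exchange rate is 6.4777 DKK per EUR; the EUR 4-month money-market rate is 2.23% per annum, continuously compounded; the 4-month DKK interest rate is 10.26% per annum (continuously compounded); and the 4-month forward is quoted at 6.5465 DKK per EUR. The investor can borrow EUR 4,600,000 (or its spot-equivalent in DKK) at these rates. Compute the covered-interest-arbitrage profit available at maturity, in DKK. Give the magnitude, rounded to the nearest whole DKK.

DKK 495,538

T = 4/12 years.
Invest the EUR and cover forward: 4,600,000 × 1.0074610291 × 6.5465 = DKK 30,338,580.68.
Convert at spot and invest in DKK: 4,600,000 × 6.4777 × 1.0347915443 = DKK 30,834,118.26.
The quoted forward undervalues EUR, so borrow EUR, convert to DKK at spot, deposit the DKK at 10.26%, and buy EUR forward at 6.5465 to cover the loan.
Arbitrage profit = |30,338,580.68 − 30,834,118.26| = DKK 495,538.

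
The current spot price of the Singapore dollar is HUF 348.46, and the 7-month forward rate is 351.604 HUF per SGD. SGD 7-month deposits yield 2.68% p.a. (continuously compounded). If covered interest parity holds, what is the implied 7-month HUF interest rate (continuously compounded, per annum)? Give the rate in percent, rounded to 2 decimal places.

T = 7/12 years.
By CIP, F/S equals the HUF-to-SGD growth ratio: 351.604/348.46 = 1.0090226.
The SGD side grows by e^(0.0268×7/12) = 1.0157562.
Hence g_HUF = 1.024921.
Take logs: ln 1.024921 / (7/12) = 0.042198, so 4.22%.

4.22%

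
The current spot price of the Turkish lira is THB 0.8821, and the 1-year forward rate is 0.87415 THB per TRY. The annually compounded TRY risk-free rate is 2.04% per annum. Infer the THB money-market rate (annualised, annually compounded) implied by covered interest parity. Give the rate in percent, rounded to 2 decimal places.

T = 1 year.
By CIP, F/S equals the THB-to-TRY growth ratio: 0.87415/0.8821 = 0.9909874.
The TRY side grows by (1 + 0.0204)^1 = 1.020400.
So the THB growth factor = 1.0112035.
Annualise: 1.0112035^(1/1) − 1 = 0.011203 = 1.12%.

1.12%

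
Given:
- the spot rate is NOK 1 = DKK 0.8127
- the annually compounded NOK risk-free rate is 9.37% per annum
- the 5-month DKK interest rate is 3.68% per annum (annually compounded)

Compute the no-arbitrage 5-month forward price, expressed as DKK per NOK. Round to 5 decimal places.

T = 5/12 years.
DKK accumulates by (1 + 0.0368)^(5/12) = 1.0151719.
NOK growth factor: (1 + 0.0937)^(5/12) = 1.0380245.
CIP: F = S · (grow DKK)/(grow NOK) = 0.8127 × 1.0151719/1.0380245 = 0.7948080 DKK per NOK.

0.79481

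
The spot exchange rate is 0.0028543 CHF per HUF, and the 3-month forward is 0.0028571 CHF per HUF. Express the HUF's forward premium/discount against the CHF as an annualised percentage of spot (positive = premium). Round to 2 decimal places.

T = 3/12 years.
HUF trades forward at +0.09810% vs spot over the period.
×(1/T) gives 0.39% p.a.

+0.39%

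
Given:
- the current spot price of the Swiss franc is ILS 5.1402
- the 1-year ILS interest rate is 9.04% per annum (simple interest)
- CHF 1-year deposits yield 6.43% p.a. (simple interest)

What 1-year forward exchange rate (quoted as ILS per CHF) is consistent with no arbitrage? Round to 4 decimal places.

5.2663

T = 1 year.
ILS growth factor: 1 + 0.0904×1 = 1.090400.
CHF growth factor: 1 + 0.0643×1 = 1.064300.
CIP: F = S · (grow ILS)/(grow CHF) = 5.1402 × 1.090400/1.064300 = 5.266254 ILS per CHF.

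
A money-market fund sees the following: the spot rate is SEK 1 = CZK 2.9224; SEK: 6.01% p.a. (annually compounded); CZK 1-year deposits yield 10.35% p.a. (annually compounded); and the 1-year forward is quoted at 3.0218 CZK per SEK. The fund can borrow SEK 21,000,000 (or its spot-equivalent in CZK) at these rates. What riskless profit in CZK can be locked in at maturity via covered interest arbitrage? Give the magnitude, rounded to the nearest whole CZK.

CZK 450,623

T = 1 year.
Keep in SEK, deliver into the forward: 21,000,000·1.060100·3.0218 = CZK 67,271,613.78.
Swap to CZK now, deposit: 21,000,000·2.9224·1.103500 = CZK 67,722,236.40.
The quoted forward undervalues SEK, so borrow SEK, convert to CZK at spot, deposit the CZK at 10.35%, and buy SEK forward at 3.0218 to cover the loan.
The gap between the two covered legs is CZK 450,623.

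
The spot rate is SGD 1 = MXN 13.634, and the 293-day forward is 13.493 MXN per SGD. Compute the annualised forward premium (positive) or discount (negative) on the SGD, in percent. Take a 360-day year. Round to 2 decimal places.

-1.27%

T = 293/360 years.
(F − S)/S = (13.493 − 13.634)/13.634 = -0.0103418.
×(1/T) gives -1.27% p.a.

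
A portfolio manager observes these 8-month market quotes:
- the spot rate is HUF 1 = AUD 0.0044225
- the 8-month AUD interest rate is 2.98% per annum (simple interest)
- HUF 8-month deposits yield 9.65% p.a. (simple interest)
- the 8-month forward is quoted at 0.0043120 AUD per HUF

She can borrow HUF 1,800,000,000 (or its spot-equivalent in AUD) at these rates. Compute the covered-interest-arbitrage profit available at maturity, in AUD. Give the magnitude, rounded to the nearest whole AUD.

T = 8/12 years.
Route A — deposit HUF, sell forward: 1,800,000,000 × 1.064333333 × 0.0043120 = AUD 8,260,929.60.
Route B — convert at spot, deposit AUD: 1,800,000,000 × 0.0044225 × 1.019866667 = AUD 8,118,648.60.
The quoted forward overvalues HUF, so borrow AUD, buy HUF at spot, deposit the HUF at 9.65%, and sell the proceeds forward at 0.0043120.
The gap between the two covered legs is AUD 142,281.

AUD 142,281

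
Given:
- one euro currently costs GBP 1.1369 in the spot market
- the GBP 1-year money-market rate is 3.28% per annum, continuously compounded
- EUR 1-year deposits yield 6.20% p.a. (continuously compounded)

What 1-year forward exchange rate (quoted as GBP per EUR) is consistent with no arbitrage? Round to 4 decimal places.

1.1042

T = 1 year.
GBP accumulates by e^(0.0328×1) = 1.0333438.
Growth of 1 EUR over T: e^(0.0620×1) = 1.0639623.
CIP: F = S · (grow GBP)/(grow EUR) = 1.1369 × 1.0333438/1.0639623 = 1.104183 GBP per EUR.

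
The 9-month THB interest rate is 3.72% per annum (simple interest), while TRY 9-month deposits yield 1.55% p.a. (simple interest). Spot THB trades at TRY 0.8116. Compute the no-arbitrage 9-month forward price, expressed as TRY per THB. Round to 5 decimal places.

0.79875

T = 9/12 years.
TRY growth factor: 1 + 0.0155×9/12 = 1.011625.
THB accumulates by 1 + 0.0372×9/12 = 1.027900.
CIP: F = S · (grow TRY)/(grow THB) = 0.8116 × 1.011625/1.027900 = 0.7987497 TRY per THB.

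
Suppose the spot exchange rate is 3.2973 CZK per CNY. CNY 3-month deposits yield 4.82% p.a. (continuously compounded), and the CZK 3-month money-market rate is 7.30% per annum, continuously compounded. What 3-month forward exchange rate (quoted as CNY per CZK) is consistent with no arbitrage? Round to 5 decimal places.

0.30140

T = 3/12 years.
CZK accumulates by e^(0.0730×3/12) = 1.0184175.
Growth of 1 CNY over T: e^(0.0482×3/12) = 1.0121229.
Forward (CZK per CNY) = 3.2973 × 1.0184175 / 1.0121229 = 3.317807.
Invert for CNY per CZK: 1 / 3.317807 = 0.30140.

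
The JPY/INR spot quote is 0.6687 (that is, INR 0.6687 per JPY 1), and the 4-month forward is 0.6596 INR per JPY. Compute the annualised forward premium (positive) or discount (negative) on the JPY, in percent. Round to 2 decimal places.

T = 4/12 years.
Period premium: (0.6596 − 0.6687)/0.6687 = -0.0136085.
×(1/T) gives -4.08% p.a.

-4.08%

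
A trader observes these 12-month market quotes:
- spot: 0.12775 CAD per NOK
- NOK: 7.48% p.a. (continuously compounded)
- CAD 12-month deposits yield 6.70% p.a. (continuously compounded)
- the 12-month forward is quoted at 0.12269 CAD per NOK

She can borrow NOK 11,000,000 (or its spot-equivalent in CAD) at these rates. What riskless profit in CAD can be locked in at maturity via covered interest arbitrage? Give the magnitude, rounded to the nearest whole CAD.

CAD 48,217

T = 1 year.
Keep in NOK, deliver into the forward: 11,000,000·1.077668596·0.12269 = CAD 1,454,410.76.
Swap to CAD now, deposit: 11,000,000·0.12775·1.069295478 = CAD 1,502,627.47.
The quoted forward undervalues NOK, so borrow NOK, convert to CAD at spot, deposit the CAD at 6.70%, and buy NOK forward at 0.12269 to cover the loan.
Arbitrage profit = |1,454,410.76 − 1,502,627.47| = CAD 48,217.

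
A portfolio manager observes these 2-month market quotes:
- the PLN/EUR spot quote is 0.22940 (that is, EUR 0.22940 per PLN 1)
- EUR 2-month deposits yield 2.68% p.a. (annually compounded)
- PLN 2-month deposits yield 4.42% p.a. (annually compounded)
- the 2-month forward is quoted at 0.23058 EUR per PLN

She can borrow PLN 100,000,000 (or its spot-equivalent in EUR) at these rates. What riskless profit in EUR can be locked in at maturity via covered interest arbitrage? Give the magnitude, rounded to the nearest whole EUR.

EUR 183,475

T = 2/12 years.
Route A — deposit PLN, sell forward: 100,000,000 × 1.0072345508 × 0.23058 = EUR 23,224,814.27.
Route B — convert at spot, deposit EUR: 100,000,000 × 0.22940 × 1.0044175906 = EUR 23,041,339.53.
The quoted forward overvalues PLN, so borrow EUR, buy PLN at spot, deposit the PLN at 4.42%, and sell the proceeds forward at 0.23058.
Profit = 23,224,814.27 − 23,041,339.53 = EUR 183,475.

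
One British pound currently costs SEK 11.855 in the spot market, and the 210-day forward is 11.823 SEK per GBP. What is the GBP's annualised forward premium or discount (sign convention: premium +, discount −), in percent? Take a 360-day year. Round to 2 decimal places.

T = 210/360 years.
(F − S)/S = (11.823 − 11.855)/11.855 = -0.0026993.
×(1/T) gives -0.46% p.a.

-0.46%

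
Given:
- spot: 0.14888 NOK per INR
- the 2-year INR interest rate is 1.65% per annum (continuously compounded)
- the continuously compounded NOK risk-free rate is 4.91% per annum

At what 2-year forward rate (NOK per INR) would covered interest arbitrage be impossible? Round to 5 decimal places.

T = 2 years.
NOK growth factor: e^(0.0491×2) = 1.1031834.
INR accumulates by e^(0.0165×2) = 1.0335505.
Forward (NOK per INR) = 0.14888 × 1.1031834 / 1.0335505 = 0.1589104.

0.15891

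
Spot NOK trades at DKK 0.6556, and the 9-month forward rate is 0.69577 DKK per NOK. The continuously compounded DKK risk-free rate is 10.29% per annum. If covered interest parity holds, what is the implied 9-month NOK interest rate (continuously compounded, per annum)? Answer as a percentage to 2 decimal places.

2.36%

T = 9/12 years.
By CIP, F/S equals the DKK-to-NOK growth ratio: 0.69577/0.6556 = 1.0612721.
DKK growth factor: e^(0.1029×9/12) = 1.0802311.
Hence g_NOK = 1.0178644.
Take logs: ln 1.0178644 / (9/12) = 0.023609, so 2.36%.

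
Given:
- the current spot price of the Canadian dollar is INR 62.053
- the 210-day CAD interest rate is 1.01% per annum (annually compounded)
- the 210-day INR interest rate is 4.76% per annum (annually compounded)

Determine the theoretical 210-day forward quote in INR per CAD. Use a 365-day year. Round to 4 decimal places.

T = 210/365 years.
Growth of 1 INR over T: (1 + 0.0476)^(210/365) = 1.02711559.
CAD growth factor: (1 + 0.0101)^(210/365) = 1.00579856.
Forward (INR per CAD) = 62.053 × 1.02711559 / 1.00579856 = 63.368160.

63.3682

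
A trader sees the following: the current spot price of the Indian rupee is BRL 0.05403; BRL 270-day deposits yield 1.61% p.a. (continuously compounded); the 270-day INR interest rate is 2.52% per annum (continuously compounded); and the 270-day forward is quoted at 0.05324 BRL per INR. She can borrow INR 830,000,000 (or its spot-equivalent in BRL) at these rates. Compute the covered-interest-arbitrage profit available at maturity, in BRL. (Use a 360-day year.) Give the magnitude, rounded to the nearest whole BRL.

BRL 357,366

T = 270/360 years.
Invest the INR and cover forward: 830,000,000 × 1.0190797355 × 0.05324 = BRL 45,032,318.25.
Convert at spot and invest in BRL: 830,000,000 × 0.05403 × 1.0121481971 = BRL 45,389,684.68.
The quoted forward undervalues INR, so borrow INR, convert to BRL at spot, deposit the BRL at 1.61%, and buy INR forward at 0.05324 to cover the loan.
Profit = 45,389,684.68 − 45,032,318.25 = BRL 357,366.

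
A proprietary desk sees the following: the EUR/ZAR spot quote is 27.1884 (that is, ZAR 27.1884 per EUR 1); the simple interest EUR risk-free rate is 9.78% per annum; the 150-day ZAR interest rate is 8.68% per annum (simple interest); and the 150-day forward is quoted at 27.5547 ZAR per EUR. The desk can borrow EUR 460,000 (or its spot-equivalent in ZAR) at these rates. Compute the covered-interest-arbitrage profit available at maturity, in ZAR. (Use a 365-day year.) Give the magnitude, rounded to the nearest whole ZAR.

T = 150/365 years.
Invest the EUR and cover forward: 460,000 × 1.0401917808 × 27.5547 = ZAR 13,184,599.33.
Convert at spot and invest in ZAR: 460,000 × 27.1884 × 1.0356712329 = ZAR 12,952,792.12.
The quoted forward overvalues EUR, so borrow ZAR, buy EUR at spot, deposit the EUR at 9.78%, and sell the proceeds forward at 27.5547.
Arbitrage profit = |13,184,599.33 − 12,952,792.12| = ZAR 231,807.

ZAR 231,807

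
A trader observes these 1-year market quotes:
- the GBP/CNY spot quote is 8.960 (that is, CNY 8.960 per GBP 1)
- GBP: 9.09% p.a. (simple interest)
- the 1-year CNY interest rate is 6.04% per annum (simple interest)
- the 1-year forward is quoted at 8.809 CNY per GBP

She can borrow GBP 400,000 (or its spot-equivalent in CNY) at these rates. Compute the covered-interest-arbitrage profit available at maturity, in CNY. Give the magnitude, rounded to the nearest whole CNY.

T = 1 year.
Route A — deposit GBP, sell forward: 400,000 × 1.090900 × 8.809 = CNY 3,843,895.24.
Route B — convert at spot, deposit CNY: 400,000 × 8.960 × 1.060400 = CNY 3,800,473.60.
The quoted forward overvalues GBP, so borrow CNY, buy GBP at spot, deposit the GBP at 9.09%, and sell the proceeds forward at 8.809.
Arbitrage profit = |3,843,895.24 − 3,800,473.60| = CNY 43,422.

CNY 43,422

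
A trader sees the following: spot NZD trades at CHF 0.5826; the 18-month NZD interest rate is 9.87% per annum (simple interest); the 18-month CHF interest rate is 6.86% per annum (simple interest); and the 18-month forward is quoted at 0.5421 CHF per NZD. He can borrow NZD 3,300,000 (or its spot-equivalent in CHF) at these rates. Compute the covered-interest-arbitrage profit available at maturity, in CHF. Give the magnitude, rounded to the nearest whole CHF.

T = 18/12 years.
Keep in NZD, deliver into the forward: 3,300,000·1.148050·0.5421 = CHF 2,053,781.09.
Swap to CHF now, deposit: 3,300,000·0.5826·1.102900 = CHF 2,120,413.48.
The quoted forward undervalues NZD, so borrow NZD, convert to CHF at spot, deposit the CHF at 6.86%, and buy NZD forward at 0.5421 to cover the loan.
The gap between the two covered legs is CHF 66,632.

CHF 66,632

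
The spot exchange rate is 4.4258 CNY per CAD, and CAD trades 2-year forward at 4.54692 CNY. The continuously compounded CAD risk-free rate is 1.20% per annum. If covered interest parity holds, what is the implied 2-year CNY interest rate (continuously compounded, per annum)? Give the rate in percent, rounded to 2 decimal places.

2.55%

T = 2 years.
By CIP, F/S equals the CNY-to-CAD growth ratio: 4.54692/4.4258 = 1.0273668.
CAD growth factor: e^(0.0120×2) = 1.0242903.
That pins the CNY growth at 1.0523218.
r = ln(1.0523218)/2 = 0.025499 → 2.55%.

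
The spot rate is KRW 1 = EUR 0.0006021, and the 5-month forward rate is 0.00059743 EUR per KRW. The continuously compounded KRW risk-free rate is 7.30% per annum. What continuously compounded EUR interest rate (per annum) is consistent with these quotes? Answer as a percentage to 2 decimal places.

T = 5/12 years.
By CIP, F/S equals the EUR-to-KRW growth ratio: 0.00059743/0.0006021 = 0.9922438.
The KRW side grows by e^(0.0730×5/12) = 1.030884.
So the EUR growth factor = 1.0228883.
r = ln(1.0228883)/(5/12) = 0.054313 → 5.43%.

5.43%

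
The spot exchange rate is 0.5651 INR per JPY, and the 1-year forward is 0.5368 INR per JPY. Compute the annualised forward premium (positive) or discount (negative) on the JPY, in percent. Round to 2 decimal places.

T = 1 year.
JPY trades forward at -5.00796% vs spot over the period.
Annualise by dividing by T: -0.0500796 / 1 = -0.050080 → -5.01%.

-5.01%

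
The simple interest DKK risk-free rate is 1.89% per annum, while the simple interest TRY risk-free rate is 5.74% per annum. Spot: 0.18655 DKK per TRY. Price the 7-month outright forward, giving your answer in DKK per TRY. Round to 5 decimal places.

0.18250

T = 7/12 years.
Growth of 1 DKK over T: 1 + 0.0189×7/12 = 1.011025.
TRY growth factor: 1 + 0.0574×7/12 = 1.0334833.
So F = 0.18655 × 1.011025 / 1.0334833 = 0.1824961 (DKK/TRY).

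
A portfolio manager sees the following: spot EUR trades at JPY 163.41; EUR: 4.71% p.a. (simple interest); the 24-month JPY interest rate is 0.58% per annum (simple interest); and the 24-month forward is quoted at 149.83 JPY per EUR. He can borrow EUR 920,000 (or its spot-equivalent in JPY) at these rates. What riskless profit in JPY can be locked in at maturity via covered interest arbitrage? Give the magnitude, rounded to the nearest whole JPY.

T = 2 years.
Keep in EUR, deliver into the forward: 920,000·1.094200·149.83 = JPY 150,828,467.12.
Swap to JPY now, deposit: 920,000·163.41·1.011600 = JPY 152,081,111.52.
The quoted forward undervalues EUR, so borrow EUR, convert to JPY at spot, deposit the JPY at 0.58%, and buy EUR forward at 149.83 to cover the loan.
Profit = 152,081,111.52 − 150,828,467.12 = JPY 1,252,644.

JPY 1,252,644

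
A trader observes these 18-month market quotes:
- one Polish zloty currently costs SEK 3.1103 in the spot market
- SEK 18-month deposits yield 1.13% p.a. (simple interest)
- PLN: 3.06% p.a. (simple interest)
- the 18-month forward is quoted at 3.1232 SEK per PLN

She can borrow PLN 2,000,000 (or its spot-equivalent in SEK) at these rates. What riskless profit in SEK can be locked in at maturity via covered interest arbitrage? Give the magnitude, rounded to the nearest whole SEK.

T = 18/12 years.
Keep in PLN, deliver into the forward: 2,000,000·1.045900·3.1232 = SEK 6,533,109.76.
Swap to SEK now, deposit: 2,000,000·3.1103·1.016950 = SEK 6,326,039.17.
The quoted forward overvalues PLN, so borrow SEK, buy PLN at spot, deposit the PLN at 3.06%, and sell the proceeds forward at 3.1232.
Arbitrage profit = |6,533,109.76 − 6,326,039.17| = SEK 207,071.

SEK 207,071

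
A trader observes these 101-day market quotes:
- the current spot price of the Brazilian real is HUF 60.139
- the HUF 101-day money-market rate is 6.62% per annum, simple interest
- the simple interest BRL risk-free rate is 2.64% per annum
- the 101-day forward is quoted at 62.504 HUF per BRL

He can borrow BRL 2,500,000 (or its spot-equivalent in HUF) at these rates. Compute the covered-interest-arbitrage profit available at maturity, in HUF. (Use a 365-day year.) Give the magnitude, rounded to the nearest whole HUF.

HUF 4,299,892

T = 101/365 years.
Invest the BRL and cover forward: 2,500,000 × 1.00730520548 × 62.504 = HUF 157,401,511.41.
Convert at spot and invest in HUF: 2,500,000 × 60.139 × 1.01831835616 = HUF 153,101,619.05.
The quoted forward overvalues BRL, so borrow HUF, buy BRL at spot, deposit the BRL at 2.64%, and sell the proceeds forward at 62.504.
The gap between the two covered legs is HUF 4,299,892.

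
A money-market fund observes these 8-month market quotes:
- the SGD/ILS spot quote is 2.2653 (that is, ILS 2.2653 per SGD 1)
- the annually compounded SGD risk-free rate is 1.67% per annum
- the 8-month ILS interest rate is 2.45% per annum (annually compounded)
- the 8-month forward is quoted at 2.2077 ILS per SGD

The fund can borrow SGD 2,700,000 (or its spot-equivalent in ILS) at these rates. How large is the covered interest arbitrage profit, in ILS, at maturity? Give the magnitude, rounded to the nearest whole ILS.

ILS 188,836

T = 8/12 years.
Invest the SGD and cover forward: 2,700,000 × 1.011102573 × 2.2077 = ILS 6,026,970.11.
Convert at spot and invest in ILS: 2,700,000 × 2.2653 × 1.016267355 = ILS 6,215,806.19.
The quoted forward undervalues SGD, so borrow SGD, convert to ILS at spot, deposit the ILS at 2.45%, and buy SGD forward at 2.2077 to cover the loan.
Arbitrage profit = |6,026,970.11 − 6,215,806.19| = ILS 188,836.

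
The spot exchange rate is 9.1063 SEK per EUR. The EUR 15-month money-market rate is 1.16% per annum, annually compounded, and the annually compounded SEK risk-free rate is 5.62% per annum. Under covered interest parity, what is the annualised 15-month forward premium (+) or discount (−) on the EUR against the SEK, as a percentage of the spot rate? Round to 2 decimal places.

T = 15/12 years.
CIP forward (SEK per EUR) = 9.1063 × 1.0707367/1.014521 = 9.6108899.
Annualised premium = (F − S)/S × (1/T) = (9.6108899 − 9.1063)/9.1063 ÷ (15/12) = 4.43%.

+4.43%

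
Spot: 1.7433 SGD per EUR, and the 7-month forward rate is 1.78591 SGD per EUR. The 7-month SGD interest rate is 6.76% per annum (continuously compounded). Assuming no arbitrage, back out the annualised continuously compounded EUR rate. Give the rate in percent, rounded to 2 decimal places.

2.62%

T = 7/12 years.
F/S = 1.78591/1.7433 = 1.0244421 = (growth of SGD) / (growth of EUR).
SGD growth factor: e^(0.0676×7/12) = 1.0402211.
So the EUR growth factor = 1.0154025.
Take logs: ln 1.0154025 / (7/12) = 0.026203, so 2.62%.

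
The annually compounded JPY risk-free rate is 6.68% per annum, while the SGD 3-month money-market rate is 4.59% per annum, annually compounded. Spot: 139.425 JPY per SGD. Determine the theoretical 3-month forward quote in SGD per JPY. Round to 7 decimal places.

0.0071369

T = 3/12 years.
Growth of 1 JPY over T: (1 + 0.0668)^(3/12) = 1.0162973.
SGD growth factor: (1 + 0.0459)^(3/12) = 1.0112826.
So F = 139.425 × 1.0162973 / 1.0112826 = 140.1164 (JPY/SGD).
Quoted the other way: 1/140.1164 = 0.0071369 SGD per JPY.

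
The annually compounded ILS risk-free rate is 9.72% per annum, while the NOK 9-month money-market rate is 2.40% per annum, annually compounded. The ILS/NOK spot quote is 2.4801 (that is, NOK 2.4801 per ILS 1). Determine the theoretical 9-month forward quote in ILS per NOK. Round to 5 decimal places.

T = 9/12 years.
NOK accumulates by (1 + 0.0240)^(9/12) = 1.0179465.
ILS growth factor: (1 + 0.0972)^(9/12) = 1.0720483.
So F = 2.4801 × 1.0179465 / 1.0720483 = 2.354940 (NOK/ILS).
Quoted the other way: 1/2.354940 = 0.42464 ILS per NOK.

0.42464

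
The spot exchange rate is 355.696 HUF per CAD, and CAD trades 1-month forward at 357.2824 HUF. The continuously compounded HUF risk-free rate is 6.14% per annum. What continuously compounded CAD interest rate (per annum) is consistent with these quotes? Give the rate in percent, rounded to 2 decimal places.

0.80%

T = 1/12 years.
F/S = 357.2824/355.696 = 1.0044600 = (growth of HUF) / (growth of CAD).
HUF growth factor: e^(0.0614×1/12) = 1.0051298.
Hence g_CAD = 1.0006668.
r = ln(1.0006668)/(1/12) = 0.007999 → 0.80%.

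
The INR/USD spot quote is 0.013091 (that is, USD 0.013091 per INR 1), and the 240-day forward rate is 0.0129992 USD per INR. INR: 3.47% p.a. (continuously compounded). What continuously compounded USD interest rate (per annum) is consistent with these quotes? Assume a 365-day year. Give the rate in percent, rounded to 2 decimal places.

T = 240/365 years.
F/S = 0.0129992/0.013091 = 0.9929875 = (growth of USD) / (growth of INR).
The INR side grows by e^(0.0347×240/365) = 1.0230787.
That pins the USD growth at 1.0159044.
r = ln(1.0159044)/(240/365) = 0.023998 → 2.40%.

2.40%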